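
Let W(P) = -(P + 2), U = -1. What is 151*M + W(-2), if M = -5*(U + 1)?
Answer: 0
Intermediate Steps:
M = 0 (M = -5*(-1 + 1) = -5*0 = 0)
W(P) = -2 - P (W(P) = -(2 + P) = -2 - P)
151*M + W(-2) = 151*0 + (-2 - 1*(-2)) = 0 + (-2 + 2) = 0 + 0 = 0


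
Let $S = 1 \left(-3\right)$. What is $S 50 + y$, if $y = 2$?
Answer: $-148$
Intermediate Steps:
$S = -3$
$S 50 + y = \left(-3\right) 50 + 2 = -150 + 2 = -148$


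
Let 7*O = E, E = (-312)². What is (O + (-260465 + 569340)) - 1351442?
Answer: -7200625/7 ≈ -1.0287e+6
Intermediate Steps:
E = 97344
O = 97344/7 (O = (⅐)*97344 = 97344/7 ≈ 13906.)
(O + (-260465 + 569340)) - 1351442 = (97344/7 + (-260465 + 569340)) - 1351442 = (97344/7 + 308875) - 1351442 = 2259469/7 - 1351442 = -7200625/7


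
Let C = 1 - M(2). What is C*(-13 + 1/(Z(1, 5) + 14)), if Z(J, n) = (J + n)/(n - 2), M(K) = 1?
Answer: 0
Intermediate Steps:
Z(J, n) = (J + n)/(-2 + n)
C = 0 (C = 1 - 1*1 = 1 - 1 = 0)
C*(-13 + 1/(Z(1, 5) + 14)) = 0*(-13 + 1/((1 + 5)/(-2 + 5) + 14)) = 0*(-13 + 1/(6/3 + 14)) = 0*(-13 + 1/((⅓)*6 + 14)) = 0*(-13 + 1/(2 + 14)) = 0*(-13 + 1/16) = 0*(-207/16) = 0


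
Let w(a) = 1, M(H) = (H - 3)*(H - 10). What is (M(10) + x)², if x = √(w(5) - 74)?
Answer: -73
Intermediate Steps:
M(H) = (-10 + H)*(-3 + H) (M(H) = (-3 + H)*(-10 + H) = (-10 + H)*(-3 + H))
x = I*√73 (x = √(1 - 74) = √(-73) = I*√73 ≈ 8.544*I)
(M(10) + x)² = ((30 + 10² - 13*10) + I*√73)² = ((30 + 100 - 130) + I*√73)² = (0 + I*√73)² = (I*√73)² = -73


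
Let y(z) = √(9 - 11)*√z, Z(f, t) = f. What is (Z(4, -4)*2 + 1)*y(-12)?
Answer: -18*√6 ≈ -44.091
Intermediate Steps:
y(z) = I*√2*√z (y(z) = √(-2)*√z = (I*√2)*√z = I*√2*√z)
(Z(4, -4)*2 + 1)*y(-12) = (4*2 + 1)*(I*√2*√(-12)) = (8 + 1)*(I*√2*(2*I*√3)) = 9*(-2*√6) = -18*√6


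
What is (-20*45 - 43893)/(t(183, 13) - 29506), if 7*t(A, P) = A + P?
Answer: 14931/9826 ≈ 1.5195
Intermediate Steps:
t(A, P) = A/7 + P/7 (t(A, P) = (A + P)/7 = A/7 + P/7)
(-20*45 - 43893)/(t(183, 13) - 29506) = (-20*45 - 43893)/(((1/7)*183 + (1/7)*13) - 29506) = (-900 - 43893)/((183/7 + 13/7) - 29506) = -44793/(28 - 29506) = -44793/(-29478) = -44793*(-1/29478) = 14931/9826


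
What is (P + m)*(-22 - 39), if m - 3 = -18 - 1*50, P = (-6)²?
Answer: 1769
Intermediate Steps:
P = 36
m = -65 (m = 3 + (-18 - 1*50) = 3 + (-18 - 50) = 3 - 68 = -65)
(P + m)*(-22 - 39) = (36 - 65)*(-22 - 39) = -29*(-61) = 1769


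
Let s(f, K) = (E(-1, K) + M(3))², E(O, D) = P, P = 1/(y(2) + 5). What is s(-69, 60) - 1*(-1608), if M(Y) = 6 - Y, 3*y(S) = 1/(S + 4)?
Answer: 13400529/8281 ≈ 1618.2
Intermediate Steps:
y(S) = 1/(3*(4 + S)) (y(S) = 1/(3*(S + 4)) = 1/(3*(4 + S)))
P = 18/91 (P = 1/(1/(3*(4 + 2)) + 5) = 1/((⅓)/6 + 5) = 1/((⅓)*(⅙) + 5) = 1/(1/18 + 5) = 1/(91/18) = 18/91 ≈ 0.19780)
E(O, D) = 18/91
s(f, K) = 84681/8281 (s(f, K) = (18/91 + (6 - 1*3))² = (18/91 + (6 - 3))² = (18/91 + 3)² = (291/91)² = 84681/8281)
s(-69, 60) - 1*(-1608) = 84681/8281 - 1*(-1608) = 84681/8281 + 1608 = 13400529/8281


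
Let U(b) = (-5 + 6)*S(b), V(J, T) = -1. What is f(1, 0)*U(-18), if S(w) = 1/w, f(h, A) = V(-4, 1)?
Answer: 1/18 ≈ 0.055556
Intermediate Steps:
f(h, A) = -1
U(b) = 1/b (U(b) = (-5 + 6)/b = 1/b)
f(1, 0)*U(-18) = -1/(-18) = -1*(-1/18) = 1/18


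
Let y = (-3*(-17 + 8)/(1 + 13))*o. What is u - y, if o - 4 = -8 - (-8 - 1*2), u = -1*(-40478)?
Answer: 283265/7 ≈ 40466.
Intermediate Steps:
u = 40478
o = 6 (o = 4 + (-8 - (-8 - 1*2)) = 4 + (-8 - (-8 - 2)) = 4 + (-8 - 1*(-10)) = 4 + (-8 + 10) = 4 + 2 = 6)
y = 81/7 (y = -3*(-17 + 8)/(1 + 13)*6 = -(-27)/14*6 = -3*(-9/14)*6 = (27/14)*6 = 81/7 ≈ 11.571)
u - y = 40478 - 1*81/7 = 40478 - 81/7 = 283265/7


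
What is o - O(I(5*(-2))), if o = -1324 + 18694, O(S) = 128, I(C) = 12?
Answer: 17242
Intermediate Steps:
o = 17370
o - O(I(5*(-2))) = 17370 - 1*128 = 17370 - 128 = 17242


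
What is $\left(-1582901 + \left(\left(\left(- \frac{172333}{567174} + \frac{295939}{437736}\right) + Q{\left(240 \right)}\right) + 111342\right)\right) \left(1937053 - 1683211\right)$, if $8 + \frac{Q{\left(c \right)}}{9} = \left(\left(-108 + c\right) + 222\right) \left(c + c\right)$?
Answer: $\frac{100921603339492366173}{6896457724} \approx 1.4634 \cdot 10^{10}$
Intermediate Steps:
$Q{\left(c \right)} = -72 + 18 c \left(114 + c\right)$ ($Q{\left(c \right)} = -72 + 9 \left(\left(-108 + c\right) + 222\right) \left(c + c\right) = -72 + 9 \left(114 + c\right) 2 c = -72 + 9 \cdot 2 c \left(114 + c\right) = -72 + 18 c \left(114 + c\right)$)
$\left(-1582901 + \left(\left(\left(- \frac{172333}{567174} + \frac{295939}{437736}\right) + Q{\left(240 \right)}\right) + 111342\right)\right) \left(1937053 - 1683211\right) = \left(-1582901 + \left(\left(\left(- \frac{172333}{567174} + \frac{295939}{437736}\right) + \left(-72 + 18 \cdot 240^{2} + 2052 \cdot 240\right)\right) + 111342\right)\right) \left(1937053 - 1683211\right) = \left(-1582901 + \left(\left(\left(\left(-172333\right) \frac{1}{567174} + 295939 \cdot \frac{1}{437736}\right) + \left(-72 + 18 \cdot 57600 + 492480\right)\right) + 111342\right)\right) \left(1937053 - 1683211\right) = \left(-1582901 + \left(\left(\left(- \frac{172333}{567174} + \frac{295939}{437736}\right) + \left(-72 + 1036800 + 492480\right)\right) + 111342\right)\right) 253842 = \left(-1582901 + \left(\left(\frac{5134030461}{13792915448} + 1529208\right) + 111342\right)\right) 253842 = \left(-1582901 + \left(\frac{21092241780435645}{13792915448} + 111342\right)\right) 253842 = \left(-1582901 + \frac{22627972572246861}{13792915448}\right) 253842 = \frac{795152916692213}{13792915448} \cdot 253842 = \frac{100921603339492366173}{6896457724}$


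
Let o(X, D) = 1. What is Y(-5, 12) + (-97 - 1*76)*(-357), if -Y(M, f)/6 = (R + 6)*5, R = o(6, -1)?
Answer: 61551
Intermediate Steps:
R = 1
Y(M, f) = -210 (Y(M, f) = -6*(1 + 6)*5 = -42*5 = -6*35 = -210)
Y(-5, 12) + (-97 - 1*76)*(-357) = -210 + (-97 - 1*76)*(-357) = -210 + (-97 - 76)*(-357) = -210 - 173*(-357) = -210 + 61761 = 61551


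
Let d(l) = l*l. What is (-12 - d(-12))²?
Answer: 24336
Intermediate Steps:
d(l) = l²
(-12 - d(-12))² = (-12 - 1*(-12)²)² = (-12 - 1*144)² = (-12 - 144)² = (-156)² = 24336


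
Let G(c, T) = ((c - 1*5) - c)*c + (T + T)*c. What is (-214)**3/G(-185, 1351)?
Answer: 9800344/498945 ≈ 19.642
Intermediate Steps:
G(c, T) = -5*c + 2*T*c (G(c, T) = ((c - 5) - c)*c + (2*T)*c = ((-5 + c) - c)*c + 2*T*c = -5*c + 2*T*c)
(-214)**3/G(-185, 1351) = (-214)**3/((-185*(-5 + 2*1351))) = -9800344*(-1/(185*(-5 + 2702))) = -9800344/((-185*2697)) = -9800344/(-498945) = -9800344*(-1/498945) = 9800344/498945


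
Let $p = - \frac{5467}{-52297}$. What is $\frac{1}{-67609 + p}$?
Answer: $- \frac{7471}{505106058} \approx -1.4791 \cdot 10^{-5}$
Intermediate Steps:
$p = \frac{781}{7471}$ ($p = \left(-5467\right) \left(- \frac{1}{52297}\right) = \frac{781}{7471} \approx 0.10454$)
$\frac{1}{-67609 + p} = \frac{1}{-67609 + \frac{781}{7471}} = \frac{1}{- \frac{505106058}{7471}} = - \frac{7471}{505106058}$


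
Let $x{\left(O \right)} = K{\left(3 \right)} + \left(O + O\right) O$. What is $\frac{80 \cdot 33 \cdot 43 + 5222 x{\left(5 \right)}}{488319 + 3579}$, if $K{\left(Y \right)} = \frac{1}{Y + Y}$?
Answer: $\frac{1126471}{1475694} \approx 0.76335$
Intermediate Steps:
$K{\left(Y \right)} = \frac{1}{2 Y}$
$x{\left(O \right)} = \frac{1}{6} + 2 O^{2}$ ($x{\left(O \right)} = \frac{1}{2 \cdot 3} + \left(O + O\right) O = \frac{1}{2} \cdot \frac{1}{3} + 2 O O = \frac{1}{6} + 2 O^{2}$)
$\frac{80 \cdot 33 \cdot 43 + 5222 x{\left(5 \right)}}{488319 + 3579} = \frac{80 \cdot 33 \cdot 43 + 5222 \left(\frac{1}{6} + 2 \cdot 5^{2}\right)}{488319 + 3579} = \frac{2640 \cdot 43 + 5222 \left(\frac{1}{6} + 2 \cdot 25\right)}{491898} = \left(113520 + 5222 \left(\frac{1}{6} + 50\right)\right) \frac{1}{491898} = \left(113520 + 5222 \cdot \frac{301}{6}\right) \frac{1}{491898} = \left(113520 + \frac{785911}{3}\right) \frac{1}{491898} = \frac{1126471}{3} \cdot \frac{1}{491898} = \frac{1126471}{1475694}$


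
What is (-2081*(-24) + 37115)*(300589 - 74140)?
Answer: 19714423491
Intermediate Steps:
(-2081*(-24) + 37115)*(300589 - 74140) = (49944 + 37115)*226449 = 87059*226449 = 19714423491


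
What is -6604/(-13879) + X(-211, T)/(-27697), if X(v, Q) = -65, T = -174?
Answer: 183813123/384406663 ≈ 0.47817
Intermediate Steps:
-6604/(-13879) + X(-211, T)/(-27697) = -6604/(-13879) - 65/(-27697) = -6604*(-1/13879) - 65*(-1/27697) = 6604/13879 + 65/27697 = 183813123/384406663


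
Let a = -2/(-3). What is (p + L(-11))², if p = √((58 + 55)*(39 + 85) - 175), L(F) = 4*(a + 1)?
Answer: 124933/9 + 40*√13837/3 ≈ 15450.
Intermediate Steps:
a = ⅔ (a = -2*(-⅓) = ⅔ ≈ 0.66667)
L(F) = 20/3 (L(F) = 4*(⅔ + 1) = 4*(5/3) = 20/3)
p = √13837 (p = √(113*124 - 175) = √(14012 - 175) = √13837 ≈ 117.63)
(p + L(-11))² = (√13837 + 20/3)² = (20/3 + √13837)²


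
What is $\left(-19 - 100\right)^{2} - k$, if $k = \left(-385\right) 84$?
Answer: $46501$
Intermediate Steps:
$k = -32340$
$\left(-19 - 100\right)^{2} - k = \left(-19 - 100\right)^{2} - -32340 = \left(-119\right)^{2} + 32340 = 14161 + 32340 = 46501$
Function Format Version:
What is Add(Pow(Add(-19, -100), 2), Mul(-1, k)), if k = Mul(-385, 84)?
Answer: 46501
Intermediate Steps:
k = -32340
Add(Pow(Add(-19, -100), 2), Mul(-1, k)) = Add(Pow(Add(-19, -100), 2), Mul(-1, -32340)) = Add(Pow(-119, 2), 32340) = Add(14161, 32340) = 46501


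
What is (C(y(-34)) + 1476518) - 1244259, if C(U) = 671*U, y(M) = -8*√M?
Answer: 232259 - 5368*I*√34 ≈ 2.3226e+5 - 31301.0*I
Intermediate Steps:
(C(y(-34)) + 1476518) - 1244259 = (671*(-8*I*√34) + 1476518) - 1244259 = (-5368*I*√34 + 1476518) - 1244259 = (1476518 - 5368*I*√34) - 1244259 = 232259 - 5368*I*√34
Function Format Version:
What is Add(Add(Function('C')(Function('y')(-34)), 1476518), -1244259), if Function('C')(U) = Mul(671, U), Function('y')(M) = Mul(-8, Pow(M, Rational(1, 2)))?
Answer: Add(232259, Mul(-5368, I, Pow(34, Rational(1, 2)))) ≈ Add(2.3226e+5, Mul(-31301., I))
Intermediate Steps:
Add(Add(Function('C')(Function('y')(-34)), 1476518), -1244259) = Add(Add(Mul(671, Mul(-8, Pow(-34, Rational(1, 2)))), 1476518), -1244259) = Add(Add(Mul(671, Mul(-8, Mul(I, Pow(34, Rational(1, 2))))), 1476518), -1244259) = Add(Add(Mul(671, Mul(-8, I, Pow(34, Rational(1, 2)))), 1476518), -1244259) = Add(Add(Mul(-5368, I, Pow(34, Rational(1, 2))), 1476518), -1244259) = Add(Add(1476518, Mul(-5368, I, Pow(34, Rational(1, 2)))), -1244259) = Add(232259, Mul(-5368, I, Pow(34, Rational(1, 2))))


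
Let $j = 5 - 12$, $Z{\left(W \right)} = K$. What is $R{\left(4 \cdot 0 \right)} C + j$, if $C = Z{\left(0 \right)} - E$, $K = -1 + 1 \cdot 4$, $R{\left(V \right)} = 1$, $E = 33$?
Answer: $-37$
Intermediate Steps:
$K = 3$ ($K = -1 + 4 = 3$)
$Z{\left(W \right)} = 3$
$C = -30$ ($C = 3 - 33 = -30$)
$j = -7$ ($j = 5 - 12 = -7$)
$R{\left(4 \cdot 0 \right)} C + j = 1 \left(-30\right) - 7 = -30 - 7 = -37$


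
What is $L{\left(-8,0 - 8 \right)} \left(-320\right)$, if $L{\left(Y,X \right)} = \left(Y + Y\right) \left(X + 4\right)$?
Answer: $-20480$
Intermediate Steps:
$L{\left(Y,X \right)} = 2 Y \left(4 + X\right)$
$L{\left(-8,0 - 8 \right)} \left(-320\right) = 2 \left(-8\right) \left(4 + \left(0 - 8\right)\right) \left(-320\right) = 2 \left(-8\right) \left(4 - 8\right) \left(-320\right) = 2 \left(-8\right) \left(-4\right) \left(-320\right) = 64 \left(-320\right) = -20480$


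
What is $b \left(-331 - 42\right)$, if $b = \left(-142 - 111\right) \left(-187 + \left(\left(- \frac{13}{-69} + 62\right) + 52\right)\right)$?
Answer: $- \frac{20613472}{3} \approx -6.8712 \cdot 10^{6}$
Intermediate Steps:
$b = \frac{55264}{3}$ ($b = - 253 \left(-187 + \left(\left(\left(-13\right) \left(- \frac{1}{69}\right) + 62\right) + 52\right)\right) = - 253 \left(-187 + \left(\left(\frac{13}{69} + 62\right) + 52\right)\right) = - 253 \left(-187 + \left(\frac{4291}{69} + 52\right)\right) = - 253 \left(-187 + \frac{7879}{69}\right) = \left(-253\right) \left(- \frac{5024}{69}\right) = \frac{55264}{3} \approx 18421.0$)
$b \left(-331 - 42\right) = \frac{55264 \left(-331 - 42\right)}{3} = \frac{55264}{3} \left(-373\right) = - \frac{20613472}{3}$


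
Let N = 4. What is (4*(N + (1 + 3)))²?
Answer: 1024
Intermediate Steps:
(4*(N + (1 + 3)))² = (4*(4 + (1 + 3)))² = (4*(4 + 4))² = (4*8)² = 32² = 1024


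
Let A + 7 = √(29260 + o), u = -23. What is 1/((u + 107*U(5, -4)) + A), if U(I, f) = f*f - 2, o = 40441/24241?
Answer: 35585788/51530604683 - √17194919460341/51530604683 ≈ 0.00061011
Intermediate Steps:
o = 40441/24241 (o = 40441*(1/24241) = 40441/24241 ≈ 1.6683)
U(I, f) = -2 + f² (U(I, f) = f² - 2 = -2 + f²)
A = -7 + √17194919460341/24241 (A = -7 + √(29260 + 40441/24241) = -7 + √(709332101/24241) = -7 + √17194919460341/24241 ≈ 164.06)
1/((u + 107*U(5, -4)) + A) = 1/((-23 + 107*(-2 + (-4)²)) + (-7 + √17194919460341/24241)) = 1/((-23 + 107*(-2 + 16)) + (-7 + √17194919460341/24241)) = 1/((-23 + 107*14) + (-7 + √17194919460341/24241)) = 1/((-23 + 1498) + (-7 + √17194919460341/24241)) = 1/(1475 + (-7 + √17194919460341/24241)) = 1/(1468 + √17194919460341/24241)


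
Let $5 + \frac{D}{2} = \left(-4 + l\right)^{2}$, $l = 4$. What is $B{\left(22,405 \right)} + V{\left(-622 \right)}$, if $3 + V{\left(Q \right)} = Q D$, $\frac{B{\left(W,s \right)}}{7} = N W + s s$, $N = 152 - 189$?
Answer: $1148694$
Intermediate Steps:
$N = -37$
$D = -10$ ($D = -10 + 2 \left(-4 + 4\right)^{2} = -10 + 2 \cdot 0^{2} = -10 + 2 \cdot 0 = -10 + 0 = -10$)
$B{\left(W,s \right)} = - 259 W + 7 s^{2}$ ($B{\left(W,s \right)} = 7 \left(- 37 W + s s\right) = 7 \left(- 37 W + s^{2}\right) = 7 \left(s^{2} - 37 W\right) = - 259 W + 7 s^{2}$)
$V{\left(Q \right)} = -3 - 10 Q$ ($V{\left(Q \right)} = -3 + Q \left(-10\right) = -3 - 10 Q$)
$B{\left(22,405 \right)} + V{\left(-622 \right)} = \left(\left(-259\right) 22 + 7 \cdot 405^{2}\right) - -6217 = \left(-5698 + 7 \cdot 164025\right) + \left(-3 + 6220\right) = \left(-5698 + 1148175\right) + 6217 = 1142477 + 6217 = 1148694$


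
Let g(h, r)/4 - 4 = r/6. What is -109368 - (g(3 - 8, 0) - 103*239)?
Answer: -84767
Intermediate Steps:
g(h, r) = 16 + 2*r/3 (g(h, r) = 16 + 4*(r/6) = 16 + 2*r/3)
-109368 - (g(3 - 8, 0) - 103*239) = -109368 - ((16 + (2/3)*0) - 103*239) = -109368 - ((16 + 0) - 24617) = -109368 - (16 - 24617) = -109368 - 1*(-24601) = -109368 + 24601 = -84767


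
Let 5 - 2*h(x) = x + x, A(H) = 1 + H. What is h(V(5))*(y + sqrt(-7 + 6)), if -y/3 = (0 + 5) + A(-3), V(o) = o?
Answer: 45/2 - 5*I/2 ≈ 22.5 - 2.5*I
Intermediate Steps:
h(x) = 5/2 - x (h(x) = 5/2 - (x + x)/2 = 5/2 - x)
y = -9 (y = -3*((0 + 5) + (1 - 3)) = -3*(5 - 2) = -3*3 = -9)
h(V(5))*(y + sqrt(-7 + 6)) = (5/2 - 1*5)*(-9 + sqrt(-7 + 6)) = (5/2 - 5)*(-9 + sqrt(-1)) = -5*(-9 + I)/2 = 45/2 - 5*I/2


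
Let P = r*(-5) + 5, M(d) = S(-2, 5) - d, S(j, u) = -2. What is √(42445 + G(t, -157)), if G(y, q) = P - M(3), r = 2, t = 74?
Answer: √42445 ≈ 206.02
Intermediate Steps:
M(d) = -2 - d
P = -5 (P = 2*(-5) + 5 = -10 + 5 = -5)
G(y, q) = 0 (G(y, q) = -5 - (-2 - 1*3) = -5 - (-2 - 3) = -5 - 1*(-5) = -5 + 5 = 0)
√(42445 + G(t, -157)) = √(42445 + 0) = √42445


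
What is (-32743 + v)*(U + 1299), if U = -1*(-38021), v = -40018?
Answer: -2860962520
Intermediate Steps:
U = 38021
(-32743 + v)*(U + 1299) = (-32743 - 40018)*(38021 + 1299) = -72761*39320 = -2860962520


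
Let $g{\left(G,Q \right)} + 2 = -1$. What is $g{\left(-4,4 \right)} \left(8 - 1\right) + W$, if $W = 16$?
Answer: $-5$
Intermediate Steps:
$g{\left(G,Q \right)} = -3$ ($g{\left(G,Q \right)} = -2 - 1 = -3$)
$g{\left(-4,4 \right)} \left(8 - 1\right) + W = - 3 \left(8 - 1\right) + 16 = \left(-3\right) 7 + 16 = -21 + 16 = -5$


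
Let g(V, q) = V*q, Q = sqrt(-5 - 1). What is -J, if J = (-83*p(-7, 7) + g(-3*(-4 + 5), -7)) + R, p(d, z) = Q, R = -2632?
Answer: 2611 + 83*I*sqrt(6) ≈ 2611.0 + 203.31*I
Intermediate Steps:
Q = I*sqrt(6) (Q = sqrt(-6) = I*sqrt(6) ≈ 2.4495*I)
p(d, z) = I*sqrt(6)
J = -2611 - 83*I*sqrt(6) (J = (-83*I*sqrt(6) - 3*(-4 + 5)*(-7)) - 2632 = (-83*I*sqrt(6) - 3*1*(-7)) - 2632 = (-83*I*sqrt(6) - 3*(-7)) - 2632 = (-83*I*sqrt(6) + 21) - 2632 = (21 - 83*I*sqrt(6)) - 2632 = -2611 - 83*I*sqrt(6) ≈ -2611.0 - 203.31*I)
-J = -(-2611 - 83*I*sqrt(6)) = 2611 + 83*I*sqrt(6)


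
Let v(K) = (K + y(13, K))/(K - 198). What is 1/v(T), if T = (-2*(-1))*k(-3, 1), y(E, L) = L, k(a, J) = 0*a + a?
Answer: 17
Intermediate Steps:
k(a, J) = a (k(a, J) = 0 + a = a)
T = -6 (T = -2*(-1)*(-3) = 2*(-3) = -6)
v(K) = 2*K/(-198 + K) (v(K) = (K + K)/(K - 198) = (2*K)/(-198 + K) = 2*K/(-198 + K))
1/v(T) = 1/(2*(-6)/(-198 - 6)) = 1/(2*(-6)/(-204)) = 1/(2*(-6)*(-1/204)) = 1/(1/17) = 17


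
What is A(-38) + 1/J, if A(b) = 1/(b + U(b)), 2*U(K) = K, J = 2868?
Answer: -937/54492 ≈ -0.017195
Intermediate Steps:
U(K) = K/2
A(b) = 2/(3*b) (A(b) = 1/(b + b/2) = 1/(3*b/2) = 2/(3*b))
A(-38) + 1/J = (2/3)/(-38) + 1/2868 = (2/3)*(-1/38) + 1/2868 = -1/57 + 1/2868 = -937/54492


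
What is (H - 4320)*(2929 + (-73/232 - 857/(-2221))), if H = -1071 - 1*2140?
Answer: -11366300162249/515272 ≈ -2.2059e+7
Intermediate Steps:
H = -3211 (H = -1071 - 2140 = -3211)
(H - 4320)*(2929 + (-73/232 - 857/(-2221))) = (-3211 - 4320)*(2929 + (-73/232 - 857/(-2221))) = -7531*(2929 + (-73*1/232 - 857*(-1/2221))) = -7531*(2929 + (-73/232 + 857/2221)) = -7531*(2929 + 36691/515272) = -7531*1509268379/515272 = -11366300162249/515272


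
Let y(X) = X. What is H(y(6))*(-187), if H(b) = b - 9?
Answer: 561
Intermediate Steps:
H(b) = -9 + b
H(y(6))*(-187) = (-9 + 6)*(-187) = -3*(-187) = 561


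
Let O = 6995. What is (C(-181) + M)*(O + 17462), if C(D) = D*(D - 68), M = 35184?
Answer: 1962747621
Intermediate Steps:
C(D) = D*(-68 + D)
(C(-181) + M)*(O + 17462) = (-181*(-68 - 181) + 35184)*(6995 + 17462) = (-181*(-249) + 35184)*24457 = (45069 + 35184)*24457 = 80253*24457 = 1962747621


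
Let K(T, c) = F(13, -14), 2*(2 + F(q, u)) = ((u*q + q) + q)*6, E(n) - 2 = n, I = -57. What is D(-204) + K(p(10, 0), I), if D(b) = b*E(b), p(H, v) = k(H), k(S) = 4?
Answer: 40738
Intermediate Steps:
E(n) = 2 + n
F(q, u) = -2 + 6*q + 3*q*u (F(q, u) = -2 + (((u*q + q) + q)*6)/2 = -2 + (((q*u + q) + q)*6)/2 = -2 + (((q + q*u) + q)*6)/2 = -2 + ((2*q + q*u)*6)/2 = -2 + (12*q + 6*q*u)/2 = -2 + (6*q + 3*q*u) = -2 + 6*q + 3*q*u)
p(H, v) = 4
K(T, c) = -470 (K(T, c) = -2 + 6*13 + 3*13*(-14) = -2 + 78 - 546 = -470)
D(b) = b*(2 + b)
D(-204) + K(p(10, 0), I) = -204*(2 - 204) - 470 = -204*(-202) - 470 = 41208 - 470 = 40738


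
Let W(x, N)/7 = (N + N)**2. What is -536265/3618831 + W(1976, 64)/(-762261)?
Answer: -274603461631/919497912297 ≈ -0.29865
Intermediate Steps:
W(x, N) = 28*N**2 (W(x, N) = 7*(N + N)**2 = 7*(2*N)**2 = 7*(4*N**2) = 28*N**2)
-536265/3618831 + W(1976, 64)/(-762261) = -536265/3618831 + (28*64**2)/(-762261) = -536265*1/3618831 + (28*4096)*(-1/762261) = -178755/1206277 + 114688*(-1/762261) = -178755/1206277 - 114688/762261 = -274603461631/919497912297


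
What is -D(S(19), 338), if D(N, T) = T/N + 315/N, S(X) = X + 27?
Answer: -653/46 ≈ -14.196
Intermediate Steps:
S(X) = 27 + X
D(N, T) = 315/N + T/N
-D(S(19), 338) = -(315 + 338)/(27 + 19) = -653/46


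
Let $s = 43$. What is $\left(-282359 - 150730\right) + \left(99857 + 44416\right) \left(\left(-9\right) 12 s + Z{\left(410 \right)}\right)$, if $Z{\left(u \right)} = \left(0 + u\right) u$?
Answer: $23581854399$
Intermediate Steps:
$Z{\left(u \right)} = u^{2}$ ($Z{\left(u \right)} = u u = u^{2}$)
$\left(-282359 - 150730\right) + \left(99857 + 44416\right) \left(\left(-9\right) 12 s + Z{\left(410 \right)}\right) = \left(-282359 - 150730\right) + \left(99857 + 44416\right) \left(\left(-9\right) 12 \cdot 43 + 410^{2}\right) = -433089 + 144273 \left(\left(-108\right) 43 + 168100\right) = -433089 + 144273 \left(-4644 + 168100\right) = -433089 + 144273 \cdot 163456 = -433089 + 23582287488 = 23581854399$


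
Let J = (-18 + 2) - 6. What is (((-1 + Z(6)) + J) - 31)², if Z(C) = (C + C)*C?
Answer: 324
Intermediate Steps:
Z(C) = 2*C² (Z(C) = (2*C)*C = 2*C²)
J = -22 (J = -16 - 6 = -22)
(((-1 + Z(6)) + J) - 31)² = (((-1 + 2*6²) - 22) - 31)² = (((-1 + 2*36) - 22) - 31)² = (((-1 + 72) - 22) - 31)² = ((71 - 22) - 31)² = (49 - 31)² = 18² = 324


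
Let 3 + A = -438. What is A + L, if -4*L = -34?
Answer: -865/2 ≈ -432.50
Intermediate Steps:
L = 17/2 (L = -1/4*(-34) = 17/2 ≈ 8.5000)
A = -441 (A = -3 - 438 = -441)
A + L = -441 + 17/2 = -865/2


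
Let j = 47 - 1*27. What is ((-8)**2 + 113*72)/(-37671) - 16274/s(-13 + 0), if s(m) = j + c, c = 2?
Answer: -306619127/414381 ≈ -739.95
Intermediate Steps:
j = 20 (j = 47 - 27 = 20)
s(m) = 22 (s(m) = 20 + 2 = 22)
((-8)**2 + 113*72)/(-37671) - 16274/s(-13 + 0) = ((-8)**2 + 113*72)/(-37671) - 16274/22 = (64 + 8136)*(-1/37671) - 16274*1/22 = 8200*(-1/37671) - 8137/11 = -8200/37671 - 8137/11 = -306619127/414381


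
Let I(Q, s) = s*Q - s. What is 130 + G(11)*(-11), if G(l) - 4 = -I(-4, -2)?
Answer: 196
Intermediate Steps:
I(Q, s) = -s + Q*s (I(Q, s) = Q*s - s = -s + Q*s)
G(l) = -6 (G(l) = 4 - (-2)*(-1 - 4) = 4 - (-2)*(-5) = 4 - 1*10 = 4 - 10 = -6)
130 + G(11)*(-11) = 130 - 6*(-11) = 130 + 66 = 196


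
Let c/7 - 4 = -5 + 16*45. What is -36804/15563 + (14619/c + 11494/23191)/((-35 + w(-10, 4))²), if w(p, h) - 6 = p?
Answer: -932527954500557/394703427567267 ≈ -2.3626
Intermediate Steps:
c = 5033 (c = 28 + 7*(-5 + 16*45) = 28 + 7*(-5 + 720) = 28 + 7*715 = 28 + 5005 = 5033)
w(p, h) = 6 + p
-36804/15563 + (14619/c + 11494/23191)/((-35 + w(-10, 4))²) = -36804/15563 + (14619/5033 + 11494/23191)/((-35 + (6 - 10))²) = -36804*1/15563 + (14619*(1/5033) + 11494*(1/23191))/((-35 - 4)²) = -36804/15563 + (14619/5033 + 1642/3313)/((-39)²) = -36804/15563 + (56696933/16674329)/1521 = -36804/15563 + (56696933/16674329)*(1/1521) = -36804/15563 + 56696933/25361654409 = -932527954500557/394703427567267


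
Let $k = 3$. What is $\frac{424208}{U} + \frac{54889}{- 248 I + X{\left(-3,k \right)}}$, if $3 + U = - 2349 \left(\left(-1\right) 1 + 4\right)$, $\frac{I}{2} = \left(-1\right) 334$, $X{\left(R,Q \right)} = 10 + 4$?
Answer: $- \frac{3883053643}{64890550} \approx -59.84$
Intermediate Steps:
$X{\left(R,Q \right)} = 14$
$I = -668$ ($I = 2 \left(\left(-1\right) 334\right) = 2 \left(-334\right) = -668$)
$U = -7050$ ($U = -3 - 2349 \left(\left(-1\right) 1 + 4\right) = -3 - 2349 \left(-1 + 4\right) = -3 - 7047 = -7050$)
$\frac{424208}{U} + \frac{54889}{- 248 I + X{\left(-3,k \right)}} = \frac{424208}{-7050} + \frac{54889}{\left(-248\right) \left(-668\right) + 14} = 424208 \left(- \frac{1}{7050}\right) + \frac{54889}{165664 + 14} = - \frac{212104}{3525} + \frac{54889}{165678} = - \frac{3883053643}{64890550}$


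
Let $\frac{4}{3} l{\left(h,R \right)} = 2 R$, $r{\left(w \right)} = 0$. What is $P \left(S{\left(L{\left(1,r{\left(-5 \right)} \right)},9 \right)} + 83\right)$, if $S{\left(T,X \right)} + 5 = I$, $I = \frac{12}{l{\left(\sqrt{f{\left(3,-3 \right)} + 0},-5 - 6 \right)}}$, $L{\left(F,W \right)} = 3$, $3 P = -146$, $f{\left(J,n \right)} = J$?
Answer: $- \frac{124100}{33} \approx -3760.6$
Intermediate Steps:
$l{\left(h,R \right)} = \frac{3 R}{2}$ ($l{\left(h,R \right)} = \frac{3 \cdot 2 R}{4} = \frac{3 R}{2}$)
$P = - \frac{146}{3}$ ($P = \frac{1}{3} \left(-146\right) = - \frac{146}{3} \approx -48.667$)
$I = - \frac{8}{11}$ ($I = \frac{12}{\frac{3}{2} \left(-5 - 6\right)} = \frac{12}{\frac{3}{2} \left(-11\right)} = \frac{12}{- \frac{33}{2}} = 12 \left(- \frac{2}{33}\right) = - \frac{8}{11} \approx -0.72727$)
$S{\left(T,X \right)} = - \frac{63}{11}$ ($S{\left(T,X \right)} = -5 - \frac{8}{11} = - \frac{63}{11}$)
$P \left(S{\left(L{\left(1,r{\left(-5 \right)} \right)},9 \right)} + 83\right) = - \frac{146 \left(- \frac{63}{11} + 83\right)}{3} = \left(- \frac{146}{3}\right) \frac{850}{11} = - \frac{124100}{33}$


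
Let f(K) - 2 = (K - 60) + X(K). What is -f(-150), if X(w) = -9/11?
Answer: 2297/11 ≈ 208.82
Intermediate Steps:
X(w) = -9/11 (X(w) = -9*1/11 = -9/11)
f(K) = -647/11 + K (f(K) = 2 + ((K - 60) - 9/11) = 2 + ((-60 + K) - 9/11) = 2 + (-669/11 + K) = -647/11 + K)
-f(-150) = -(-647/11 - 150) = -1*(-2297/11) = 2297/11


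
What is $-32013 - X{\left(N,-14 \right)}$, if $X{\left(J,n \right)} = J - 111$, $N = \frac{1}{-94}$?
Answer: $- \frac{2998787}{94} \approx -31902.0$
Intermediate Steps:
$N = - \frac{1}{94} \approx -0.010638$
$X{\left(J,n \right)} = -111 + J$ ($X{\left(J,n \right)} = J - 111 = -111 + J$)
$-32013 - X{\left(N,-14 \right)} = -32013 - \left(-111 - \frac{1}{94}\right) = -32013 - - \frac{10435}{94} = -32013 + \frac{10435}{94} = - \frac{2998787}{94}$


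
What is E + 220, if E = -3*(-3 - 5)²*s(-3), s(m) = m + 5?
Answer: -164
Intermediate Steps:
s(m) = 5 + m
E = -384 (E = -3*(-3 - 5)²*(5 - 3) = -3*(-8)²*2 = -3*64*2 = -192*2 = -1*384 = -384)
E + 220 = -384 + 220 = -164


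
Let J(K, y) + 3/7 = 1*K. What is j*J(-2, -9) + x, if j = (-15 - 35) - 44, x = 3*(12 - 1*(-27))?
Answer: 2417/7 ≈ 345.29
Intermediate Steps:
x = 117 (x = 3*(12 + 27) = 3*39 = 117)
J(K, y) = -3/7 + K (J(K, y) = -3/7 + 1*K = -3/7 + K)
j = -94 (j = -50 - 44 = -94)
j*J(-2, -9) + x = -94*(-3/7 - 2) + 117 = -94*(-17/7) + 117 = 1598/7 + 117 = 2417/7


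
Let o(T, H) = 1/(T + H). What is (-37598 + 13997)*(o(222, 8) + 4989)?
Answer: -27081463071/230 ≈ -1.1775e+8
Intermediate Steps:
o(T, H) = 1/(H + T)
(-37598 + 13997)*(o(222, 8) + 4989) = (-37598 + 13997)*(1/(8 + 222) + 4989) = -23601*(1/230 + 4989) = -23601*1147471/230 = -27081463071/230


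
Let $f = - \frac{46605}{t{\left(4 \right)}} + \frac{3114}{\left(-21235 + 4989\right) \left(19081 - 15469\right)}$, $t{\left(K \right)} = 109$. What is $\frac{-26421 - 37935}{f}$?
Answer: $\frac{22868476160656}{151933748077} \approx 150.52$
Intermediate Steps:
$f = - \frac{455801244231}{1066030028}$ ($f = - \frac{46605}{109} + \frac{3114}{\left(-21235 + 4989\right) \left(19081 - 15469\right)} = \left(-46605\right) \frac{1}{109} + \frac{3114}{\left(-16246\right) 3612} = - \frac{46605}{109} + \frac{3114}{-58680552} = - \frac{46605}{109} + 3114 \left(- \frac{1}{58680552}\right) = - \frac{46605}{109} - \frac{519}{9780092} = - \frac{455801244231}{1066030028} \approx -427.57$)
$\frac{-26421 - 37935}{f} = \frac{-26421 - 37935}{- \frac{455801244231}{1066030028}} = \left(-64356\right) \left(- \frac{1066030028}{455801244231}\right) = \frac{22868476160656}{151933748077}$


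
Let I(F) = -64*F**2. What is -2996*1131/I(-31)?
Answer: 847119/15376 ≈ 55.094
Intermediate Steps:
-2996*1131/I(-31) = -2996/((-64*(-31)**2)/((-29*(-39)))) = -2996/(-64*961/1131) = -2996/((-61504*1/1131)) = -2996/(-61504/1131) = -2996*(-1131/61504) = 847119/15376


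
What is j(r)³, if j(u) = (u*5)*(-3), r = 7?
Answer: -1157625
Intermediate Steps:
j(u) = -15*u (j(u) = (5*u)*(-3) = -15*u)
j(r)³ = (-15*7)³ = (-105)³ = -1157625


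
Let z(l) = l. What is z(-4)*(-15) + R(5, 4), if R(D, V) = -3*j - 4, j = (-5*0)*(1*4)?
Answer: 56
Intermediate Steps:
j = 0 (j = 0*4 = 0)
R(D, V) = -4 (R(D, V) = -3*0 - 4 = 0 - 4 = -4)
z(-4)*(-15) + R(5, 4) = -4*(-15) - 4 = 60 - 4 = 56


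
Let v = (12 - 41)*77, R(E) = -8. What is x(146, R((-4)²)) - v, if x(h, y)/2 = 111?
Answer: 2455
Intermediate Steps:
v = -2233 (v = -29*77 = -2233)
x(h, y) = 222 (x(h, y) = 2*111 = 222)
x(146, R((-4)²)) - v = 222 - 1*(-2233) = 222 + 2233 = 2455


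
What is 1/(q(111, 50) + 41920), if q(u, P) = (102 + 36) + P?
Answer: 1/42108 ≈ 2.3748e-5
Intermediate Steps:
q(u, P) = 138 + P
1/(q(111, 50) + 41920) = 1/((138 + 50) + 41920) = 1/(188 + 41920) = 1/42108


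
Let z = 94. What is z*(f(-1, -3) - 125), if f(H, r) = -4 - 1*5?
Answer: -12596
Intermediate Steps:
f(H, r) = -9 (f(H, r) = -4 - 5 = -9)
z*(f(-1, -3) - 125) = 94*(-9 - 125) = 94*(-134) = -12596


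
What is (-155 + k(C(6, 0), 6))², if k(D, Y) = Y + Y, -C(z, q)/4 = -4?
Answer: 20449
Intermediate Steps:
C(z, q) = 16 (C(z, q) = -4*(-4) = 16)
k(D, Y) = 2*Y
(-155 + k(C(6, 0), 6))² = (-155 + 2*6)² = (-155 + 12)² = (-143)² = 20449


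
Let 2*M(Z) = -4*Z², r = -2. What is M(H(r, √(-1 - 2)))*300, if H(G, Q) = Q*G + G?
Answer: 4800 - 4800*I*√3 ≈ 4800.0 - 8313.8*I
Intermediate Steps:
H(G, Q) = G + G*Q (H(G, Q) = G*Q + G = G + G*Q)
M(Z) = -2*Z² (M(Z) = (-4*Z²)/2 = -2*Z²)
M(H(r, √(-1 - 2)))*300 = -2*4*(1 + √(-1 - 2))²*300 = -2*4*(1 + √(-3))²*300 = -2*4*(1 + I*√3)²*300 = -2*(-2 - 2*I*√3)²*300 = -600*(-2 - 2*I*√3)²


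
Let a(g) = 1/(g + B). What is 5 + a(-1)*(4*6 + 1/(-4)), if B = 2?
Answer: 115/4 ≈ 28.750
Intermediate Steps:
a(g) = 1/(2 + g) (a(g) = 1/(g + 2) = 1/(2 + g))
5 + a(-1)*(4*6 + 1/(-4)) = 5 + (4*6 + 1/(-4))/(2 - 1) = 5 + (24 - ¼)/1 = 5 + 1*(95/4) = 5 + 95/4 = 115/4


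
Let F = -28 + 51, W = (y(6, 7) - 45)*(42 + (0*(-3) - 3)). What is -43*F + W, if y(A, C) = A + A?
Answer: -2276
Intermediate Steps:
y(A, C) = 2*A
W = -1287 (W = (2*6 - 45)*(42 + (0*(-3) - 3)) = (12 - 45)*(42 + (0 - 3)) = -33*(42 - 3) = -33*39 = -1287)
F = 23
-43*F + W = -43*23 - 1287 = -989 - 1287 = -2276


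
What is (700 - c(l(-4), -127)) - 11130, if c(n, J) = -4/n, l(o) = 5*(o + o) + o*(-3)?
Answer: -73011/7 ≈ -10430.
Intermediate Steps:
l(o) = 7*o (l(o) = 5*(2*o) - 3*o = 10*o - 3*o = 7*o)
(700 - c(l(-4), -127)) - 11130 = (700 - (-4)/(7*(-4))) - 11130 = (700 - (-4)/(-28)) - 11130 = (700 - (-4)*(-1)/28) - 11130 = (700 - 1*1/7) - 11130 = (700 - 1/7) - 11130 = 4899/7 - 11130 = -73011/7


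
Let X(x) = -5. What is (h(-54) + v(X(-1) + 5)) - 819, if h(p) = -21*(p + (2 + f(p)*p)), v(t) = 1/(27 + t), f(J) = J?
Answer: -1646000/27 ≈ -60963.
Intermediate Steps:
h(p) = -42 - 21*p - 21*p**2 (h(p) = -21*(p + (2 + p*p)) = -21*(p + (2 + p**2)) = -21*(2 + p + p**2) = -42 - 21*p - 21*p**2)
(h(-54) + v(X(-1) + 5)) - 819 = ((-42 - 21*(-54) - 21*(-54)**2) + 1/(27 + (-5 + 5))) - 819 = ((-42 + 1134 - 21*2916) + 1/(27 + 0)) - 819 = ((-42 + 1134 - 61236) + 1/27) - 819 = (-60144 + 1/27) - 819 = -1623887/27 - 819 = -1646000/27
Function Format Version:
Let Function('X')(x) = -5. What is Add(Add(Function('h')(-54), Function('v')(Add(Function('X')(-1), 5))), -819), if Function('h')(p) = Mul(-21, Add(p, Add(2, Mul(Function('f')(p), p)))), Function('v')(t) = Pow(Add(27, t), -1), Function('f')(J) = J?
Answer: Rational(-1646000, 27) ≈ -60963.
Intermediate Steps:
Function('h')(p) = Add(-42, Mul(-21, p), Mul(-21, Pow(p, 2))) (Function('h')(p) = Mul(-21, Add(p, Add(2, Mul(p, p)))) = Mul(-21, Add(p, Add(2, Pow(p, 2)))) = Mul(-21, Add(2, p, Pow(p, 2))) = Add(-42, Mul(-21, p), Mul(-21, Pow(p, 2))))
Add(Add(Function('h')(-54), Function('v')(Add(Function('X')(-1), 5))), -819) = Add(Add(Add(-42, Mul(-21, -54), Mul(-21, Pow(-54, 2))), Pow(Add(27, Add(-5, 5)), -1)), -819) = Add(Add(Add(-42, 1134, Mul(-21, 2916)), Pow(Add(27, 0), -1)), -819) = Add(Add(Add(-42, 1134, -61236), Pow(27, -1)), -819) = Add(Add(-60144, Rational(1, 27)), -819) = Add(Rational(-1623887, 27), -819) = Rational(-1646000, 27)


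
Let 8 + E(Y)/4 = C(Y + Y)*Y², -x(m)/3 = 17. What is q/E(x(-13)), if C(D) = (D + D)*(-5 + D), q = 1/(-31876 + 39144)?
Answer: 1/1650551752640 ≈ 6.0586e-13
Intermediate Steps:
x(m) = -51 (x(m) = -3*17 = -51)
q = 1/7268 ≈ 0.00013759
C(D) = 2*D*(-5 + D) (C(D) = (2*D)*(-5 + D) = 2*D*(-5 + D))
E(Y) = -32 + 16*Y³*(-5 + 2*Y) (E(Y) = -32 + 4*((2*(Y + Y)*(-5 + (Y + Y)))*Y²) = -32 + 4*((2*(2*Y)*(-5 + 2*Y))*Y²) = -32 + 4*((4*Y*(-5 + 2*Y))*Y²) = -32 + 4*(4*Y³*(-5 + 2*Y)) = -32 + 16*Y³*(-5 + 2*Y))
q/E(x(-13)) = 1/(7268*(-32 + 16*(-51)³*(-5 + 2*(-51)))) = 1/(7268*(-32 + 16*(-132651)*(-5 - 102))) = 1/(7268*(-32 + 16*(-132651)*(-107))) = 1/(7268*(-32 + 227098512)) = (1/7268)/227098480 = (1/7268)*(1/227098480) = 1/1650551752640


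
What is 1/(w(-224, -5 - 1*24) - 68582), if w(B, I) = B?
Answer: -1/68806 ≈ -1.4534e-5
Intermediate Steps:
1/(w(-224, -5 - 1*24) - 68582) = 1/(-224 - 68582) = 1/(-68806) = -1/68806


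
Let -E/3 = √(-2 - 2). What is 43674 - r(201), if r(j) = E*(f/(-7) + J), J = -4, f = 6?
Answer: 43674 - 204*I/7 ≈ 43674.0 - 29.143*I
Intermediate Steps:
E = -6*I (E = -3*√(-2 - 2) = -6*I ≈ -6.0*I)
r(j) = 204*I/7 (r(j) = (-6*I)*(6/(-7) - 4) = (-6*I)*(6*(-⅐) - 4) = (-6*I)*(-6/7 - 4) = -6*I*(-34/7) = 204*I/7)
43674 - r(201) = 43674 - 204*I/7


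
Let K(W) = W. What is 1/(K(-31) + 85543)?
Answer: 1/85512 ≈ 1.1694e-5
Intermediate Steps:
1/(K(-31) + 85543) = 1/(-31 + 85543) = 1/85512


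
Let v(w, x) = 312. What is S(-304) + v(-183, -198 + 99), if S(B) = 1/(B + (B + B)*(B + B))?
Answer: 115240321/369360 ≈ 312.00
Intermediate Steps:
S(B) = 1/(B + 4*B²) (S(B) = 1/(B + (2*B)*(2*B)) = 1/(B + 4*B²))
S(-304) + v(-183, -198 + 99) = 1/((-304)*(1 + 4*(-304))) + 312 = -1/(304*(1 - 1216)) + 312 = -1/304/(-1215) + 312 = -1/304*(-1/1215) + 312 = 1/369360 + 312 = 115240321/369360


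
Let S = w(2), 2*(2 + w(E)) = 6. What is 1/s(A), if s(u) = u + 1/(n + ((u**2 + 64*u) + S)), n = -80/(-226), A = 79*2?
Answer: 3963741/626271191 ≈ 0.0063291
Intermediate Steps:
w(E) = 1 (w(E) = -2 + (1/2)*6 = -2 + 3 = 1)
S = 1
A = 158
n = 40/113 (n = -80*(-1/226) = 40/113 ≈ 0.35398)
s(u) = u + 1/(153/113 + u**2 + 64*u) (s(u) = u + 1/(40/113 + ((u**2 + 64*u) + 1)) = u + 1/(40/113 + (1 + u**2 + 64*u)) = u + 1/(153/113 + u**2 + 64*u))
1/s(A) = 1/((113 + 113*158**3 + 153*158 + 7232*158**2)/(153 + 113*158**2 + 7232*158)) = 1/((113 + 113*3944312 + 24174 + 7232*24964)/(153 + 113*24964 + 1142656)) = 1/((113 + 445707256 + 24174 + 180539648)/(153 + 2820932 + 1142656)) = 1/(626271191/3963741) = 3963741/626271191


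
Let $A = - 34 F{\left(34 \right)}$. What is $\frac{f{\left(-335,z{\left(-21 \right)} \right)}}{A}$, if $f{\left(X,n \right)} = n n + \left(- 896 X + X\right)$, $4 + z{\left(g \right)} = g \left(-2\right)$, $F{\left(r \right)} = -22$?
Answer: $\frac{301269}{748} \approx 402.77$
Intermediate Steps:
$z{\left(g \right)} = -4 - 2 g$ ($z{\left(g \right)} = -4 + g \left(-2\right) = -4 - 2 g$)
$A = 748$ ($A = \left(-34\right) \left(-22\right) = 748$)
$f{\left(X,n \right)} = n^{2} - 895 X$
$\frac{f{\left(-335,z{\left(-21 \right)} \right)}}{A} = \frac{\left(-4 - -42\right)^{2} - -299825}{748} = \left(\left(-4 + 42\right)^{2} + 299825\right) \frac{1}{748} = \left(38^{2} + 299825\right) \frac{1}{748} = \left(1444 + 299825\right) \frac{1}{748} = 301269 \cdot \frac{1}{748} = \frac{301269}{748}$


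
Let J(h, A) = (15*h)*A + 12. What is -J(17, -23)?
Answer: 5853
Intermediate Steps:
J(h, A) = 12 + 15*A*h (J(h, A) = 15*A*h + 12 = 12 + 15*A*h)
-J(17, -23) = -(12 + 15*(-23)*17) = -(12 - 5865) = -1*(-5853) = 5853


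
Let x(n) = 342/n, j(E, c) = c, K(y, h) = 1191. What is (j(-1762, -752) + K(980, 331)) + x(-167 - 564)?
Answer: 320567/731 ≈ 438.53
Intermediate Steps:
(j(-1762, -752) + K(980, 331)) + x(-167 - 564) = (-752 + 1191) + 342/(-167 - 564) = 439 + 342/(-731) = 439 + 342*(-1/731) = 439 - 342/731 = 320567/731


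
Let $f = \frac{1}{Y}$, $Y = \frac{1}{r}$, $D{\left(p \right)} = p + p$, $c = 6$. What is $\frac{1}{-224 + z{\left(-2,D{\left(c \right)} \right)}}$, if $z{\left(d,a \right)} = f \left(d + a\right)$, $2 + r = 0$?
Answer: $- \frac{1}{244} \approx -0.0040984$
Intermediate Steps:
$D{\left(p \right)} = 2 p$
$r = -2$ ($r = -2 + 0 = -2$)
$Y = - \frac{1}{2}$ ($Y = \frac{1}{-2} = - \frac{1}{2} \approx -0.5$)
$f = -2$ ($f = \frac{1}{- \frac{1}{2}} = -2$)
$z{\left(d,a \right)} = - 2 a - 2 d$ ($z{\left(d,a \right)} = - 2 \left(d + a\right) = - 2 \left(a + d\right) = - 2 a - 2 d$)
$\frac{1}{-224 + z{\left(-2,D{\left(c \right)} \right)}} = \frac{1}{-224 - \left(-4 + 2 \cdot 2 \cdot 6\right)} = \frac{1}{-224 + \left(\left(-2\right) 12 + 4\right)} = \frac{1}{-224 + \left(-24 + 4\right)} = \frac{1}{-224 - 20} = \frac{1}{-244} = - \frac{1}{244}$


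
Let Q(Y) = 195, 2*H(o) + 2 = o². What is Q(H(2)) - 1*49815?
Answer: -49620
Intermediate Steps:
H(o) = -1 + o²/2
Q(H(2)) - 1*49815 = 195 - 1*49815 = 195 - 49815 = -49620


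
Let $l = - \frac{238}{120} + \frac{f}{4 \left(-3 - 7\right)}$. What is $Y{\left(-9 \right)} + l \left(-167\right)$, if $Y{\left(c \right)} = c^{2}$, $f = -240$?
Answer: $- \frac{35387}{60} \approx -589.78$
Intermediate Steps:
$l = \frac{241}{60}$ ($l = - \frac{238}{120} - \frac{240}{4 \left(-3 - 7\right)} = \left(-238\right) \frac{1}{120} - \frac{240}{4 \left(-10\right)} = - \frac{119}{60} - \frac{240}{-40} = - \frac{119}{60} - -6 = - \frac{119}{60} + 6 = \frac{241}{60} \approx 4.0167$)
$Y{\left(-9 \right)} + l \left(-167\right) = \left(-9\right)^{2} + \frac{241}{60} \left(-167\right) = 81 - \frac{40247}{60} = - \frac{35387}{60}$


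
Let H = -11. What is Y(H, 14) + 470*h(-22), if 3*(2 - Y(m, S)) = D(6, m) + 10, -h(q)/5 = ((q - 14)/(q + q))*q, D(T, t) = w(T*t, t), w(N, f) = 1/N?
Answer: 8375137/198 ≈ 42299.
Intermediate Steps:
w(N, f) = 1/N
D(T, t) = 1/(T*t)
h(q) = 35 - 5*q/2 (h(q) = -5*(q - 14)/(q + q)*q = -5*(-14 + q)/((2*q))*q = -5*(-14 + q)*(1/(2*q))*q = -5*(-14 + q)/(2*q)*q = -5*(-7 + q/2) = 35 - 5*q/2)
Y(m, S) = -4/3 - 1/(18*m) (Y(m, S) = 2 - (1/(6*m) + 10)/3 = 2 - (10 + 1/(6*m))/3 = 2 + (-10/3 - 1/(18*m)) = -4/3 - 1/(18*m))
Y(H, 14) + 470*h(-22) = (1/18)*(-1 - 24*(-11))/(-11) + 470*(35 - 5/2*(-22)) = (1/18)*(-1/11)*(-1 + 264) + 470*(35 + 55) = (1/18)*(-1/11)*263 + 470*90 = -263/198 + 42300 = 8375137/198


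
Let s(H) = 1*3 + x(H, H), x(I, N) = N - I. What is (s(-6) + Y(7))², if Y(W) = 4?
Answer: 49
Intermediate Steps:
s(H) = 3 (s(H) = 1*3 + (H - H) = 3 + 0 = 3)
(s(-6) + Y(7))² = (3 + 4)² = 7² = 49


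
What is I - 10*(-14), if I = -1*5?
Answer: 135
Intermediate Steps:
I = -5
I - 10*(-14) = -5 - 10*(-14) = -5 + 140 = 135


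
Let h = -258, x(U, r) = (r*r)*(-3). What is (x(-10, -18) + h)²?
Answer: 1512900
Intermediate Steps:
x(U, r) = -3*r² (x(U, r) = r²*(-3) = -3*r²)
(x(-10, -18) + h)² = (-3*(-18)² - 258)² = (-3*324 - 258)² = (-972 - 258)² = (-1230)² = 1512900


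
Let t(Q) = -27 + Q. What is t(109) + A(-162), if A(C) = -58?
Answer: 24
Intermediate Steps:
t(109) + A(-162) = (-27 + 109) - 58 = 82 - 58 = 24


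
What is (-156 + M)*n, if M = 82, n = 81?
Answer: -5994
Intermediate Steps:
(-156 + M)*n = (-156 + 82)*81 = -74*81 = -5994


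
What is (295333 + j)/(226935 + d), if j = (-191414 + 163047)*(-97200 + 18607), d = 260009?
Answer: 557435741/121736 ≈ 4579.1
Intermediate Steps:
j = 2229447631 (j = -28367*(-78593) = 2229447631)
(295333 + j)/(226935 + d) = (295333 + 2229447631)/(226935 + 260009) = 2229742964/486944 = 2229742964*(1/486944) = 557435741/121736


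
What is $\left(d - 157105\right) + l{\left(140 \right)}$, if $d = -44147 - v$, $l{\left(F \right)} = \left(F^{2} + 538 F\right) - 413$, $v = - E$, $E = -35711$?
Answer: $-142456$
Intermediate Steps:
$v = 35711$ ($v = \left(-1\right) \left(-35711\right) = 35711$)
$l{\left(F \right)} = -413 + F^{2} + 538 F$
$d = -79858$ ($d = -44147 - 35711 = -79858$)
$\left(d - 157105\right) + l{\left(140 \right)} = \left(-79858 - 157105\right) + \left(-413 + 140^{2} + 538 \cdot 140\right) = -236963 + \left(-413 + 19600 + 75320\right) = -236963 + 94507 = -142456$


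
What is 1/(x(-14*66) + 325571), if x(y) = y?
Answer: 1/324647 ≈ 3.0803e-6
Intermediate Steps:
1/(x(-14*66) + 325571) = 1/(-14*66 + 325571) = 1/(-924 + 325571) = 1/324647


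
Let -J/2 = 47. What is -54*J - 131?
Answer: 4945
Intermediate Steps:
J = -94 (J = -2*47 = -94)
-54*J - 131 = -54*(-94) - 131 = 5076 - 131 = 4945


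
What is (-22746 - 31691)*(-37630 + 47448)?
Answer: -534462466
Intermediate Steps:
(-22746 - 31691)*(-37630 + 47448) = -54437*9818 = -534462466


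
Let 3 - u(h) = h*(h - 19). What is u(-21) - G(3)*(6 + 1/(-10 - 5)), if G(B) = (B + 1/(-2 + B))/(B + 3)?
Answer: -37843/45 ≈ -840.96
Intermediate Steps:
G(B) = (B + 1/(-2 + B))/(3 + B)
u(h) = 3 - h*(-19 + h) (u(h) = 3 - h*(h - 19) = 3 - h*(-19 + h))
u(-21) - G(3)*(6 + 1/(-10 - 5)) = (3 - 1*(-21)² + 19*(-21)) - (1 + 3² - 2*3)/(-6 + 3 + 3²)*(6 + 1/(-10 - 5)) = (3 - 1*441 - 399) - (1 + 9 - 6)/(-6 + 3 + 9)*(6 + 1/(-15)) = (3 - 441 - 399) - 4/6*(6 - 1/15) = -837 - (⅙)*4*89/15 = -837 - 2*89/(3*15) = -837 - 1*178/45 = -837 - 178/45 = -37843/45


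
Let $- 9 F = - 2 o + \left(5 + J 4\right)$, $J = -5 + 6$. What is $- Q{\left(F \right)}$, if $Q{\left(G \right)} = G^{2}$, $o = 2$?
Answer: $- \frac{25}{81} \approx -0.30864$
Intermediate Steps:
$J = 1$
$F = - \frac{5}{9}$ ($F = - \frac{\left(-2\right) 2 + \left(5 + 1 \cdot 4\right)}{9} = - \frac{-4 + \left(5 + 4\right)}{9} = - \frac{-4 + 9}{9} = \left(- \frac{1}{9}\right) 5 = - \frac{5}{9} \approx -0.55556$)
$- Q{\left(F \right)} = - \left(- \frac{5}{9}\right)^{2} = \left(-1\right) \frac{25}{81} = - \frac{25}{81}$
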